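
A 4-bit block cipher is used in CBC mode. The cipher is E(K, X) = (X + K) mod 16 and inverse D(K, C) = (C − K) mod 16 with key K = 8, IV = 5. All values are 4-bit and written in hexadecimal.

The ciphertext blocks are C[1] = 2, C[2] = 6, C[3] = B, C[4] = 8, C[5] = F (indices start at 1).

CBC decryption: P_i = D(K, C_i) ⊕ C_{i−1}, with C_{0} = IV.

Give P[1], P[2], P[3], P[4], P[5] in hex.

P[1] = F, P[2] = C, P[3] = 5, P[4] = B, P[5] = F

P[1]: D(K, 2) = A; A ⊕ 5 = F.
P[2]: D(K, 6) = E; E ⊕ 2 = C.
P[3]: D(K, B) = 3; 3 ⊕ 6 = 5.
P[4]: D(K, 8) = 0; 0 ⊕ B = B.
P[5]: D(K, F) = 7; 7 ⊕ 8 = F.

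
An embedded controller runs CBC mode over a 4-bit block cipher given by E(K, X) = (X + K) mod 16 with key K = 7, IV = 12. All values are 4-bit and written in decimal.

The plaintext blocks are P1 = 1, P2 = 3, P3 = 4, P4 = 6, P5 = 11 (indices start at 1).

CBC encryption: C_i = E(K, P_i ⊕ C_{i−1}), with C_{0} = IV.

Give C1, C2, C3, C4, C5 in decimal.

C1 = 4, C2 = 14, C3 = 1, C4 = 14, C5 = 12

C1: P1 ⊕ 12 = 13; E(K, 13) = 4.
C2: P2 ⊕ 4 = 7; E(K, 7) = 14.
C3: P3 ⊕ 14 = 10; E(K, 10) = 1.
C4: P4 ⊕ 1 = 7; E(K, 7) = 14.
C5: P5 ⊕ 14 = 5; E(K, 5) = 12.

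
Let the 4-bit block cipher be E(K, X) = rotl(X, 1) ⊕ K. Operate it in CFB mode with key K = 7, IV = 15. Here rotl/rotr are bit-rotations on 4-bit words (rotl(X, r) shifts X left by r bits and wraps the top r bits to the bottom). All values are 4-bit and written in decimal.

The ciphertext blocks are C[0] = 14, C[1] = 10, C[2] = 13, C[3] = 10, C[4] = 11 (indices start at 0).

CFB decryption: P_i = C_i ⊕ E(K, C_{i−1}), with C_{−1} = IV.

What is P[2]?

P[2]: E(K, 10) = 2; 13 ⊕ 2 = 15.

P[2] = 15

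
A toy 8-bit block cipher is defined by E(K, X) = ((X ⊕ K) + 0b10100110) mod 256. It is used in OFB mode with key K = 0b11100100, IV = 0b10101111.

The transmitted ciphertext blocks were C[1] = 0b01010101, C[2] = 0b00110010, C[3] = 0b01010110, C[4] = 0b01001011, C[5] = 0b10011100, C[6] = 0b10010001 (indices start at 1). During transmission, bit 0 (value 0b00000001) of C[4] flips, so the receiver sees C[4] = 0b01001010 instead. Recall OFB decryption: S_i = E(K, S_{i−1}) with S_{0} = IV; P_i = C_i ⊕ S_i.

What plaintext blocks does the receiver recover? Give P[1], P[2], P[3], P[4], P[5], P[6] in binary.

P[1] = 0b10100100, P[2] = 0b10001001, P[3] = 0b01010011, P[4] = 0b11001101, P[5] = 0b10010101, P[6] = 0b00000010

Only C[4] changed, to 0b01001010. In OFB, a change in C_i flips the same bit in P_i only; the keystream is unaffected. Decrypting the received ciphertext:
P[1]: S = E(K, 0b10101111) = 0b11110001; 0b01010101 ⊕ 0b11110001 = 0b10100100.
P[2]: S = E(K, 0b11110001) = 0b10111011; 0b00110010 ⊕ 0b10111011 = 0b10001001.
P[3]: S = E(K, 0b10111011) = 0b00000101; 0b01010110 ⊕ 0b00000101 = 0b01010011.
P[4]: S = E(K, 0b00000101) = 0b10000111; 0b01001010 ⊕ 0b10000111 = 0b11001101.
P[5]: S = E(K, 0b10000111) = 0b00001001; 0b10011100 ⊕ 0b00001001 = 0b10010101.
P[6]: S = E(K, 0b00001001) = 0b10010011; 0b10010001 ⊕ 0b10010011 = 0b00000010.
Blocks that differ from the original plaintext: P[4].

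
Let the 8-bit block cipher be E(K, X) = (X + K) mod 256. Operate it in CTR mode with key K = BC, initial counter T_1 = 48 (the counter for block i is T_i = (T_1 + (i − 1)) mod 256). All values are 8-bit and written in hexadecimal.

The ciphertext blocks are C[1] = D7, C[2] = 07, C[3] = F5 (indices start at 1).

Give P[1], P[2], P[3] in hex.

P[1] = D3, P[2] = 02, P[3] = F3

CTR decryption: S_i = E(K, T_i) where T_i is the counter for block i; P_i = C_i ⊕ S_i.
P[1]: T = 48, S = E(K, T) = 04; D7 ⊕ 04 = D3.
P[2]: T = 49, S = E(K, T) = 05; 07 ⊕ 05 = 02.
P[3]: T = 4A, S = E(K, T) = 06; F5 ⊕ 06 = F3.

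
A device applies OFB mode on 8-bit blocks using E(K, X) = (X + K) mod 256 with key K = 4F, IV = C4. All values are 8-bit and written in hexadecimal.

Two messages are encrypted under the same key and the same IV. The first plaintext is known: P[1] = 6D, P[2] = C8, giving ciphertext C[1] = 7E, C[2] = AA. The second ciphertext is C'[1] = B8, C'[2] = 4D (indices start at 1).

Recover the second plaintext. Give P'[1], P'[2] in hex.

P'[1] = AB, P'[2] = 2F

In OFB with a reused IV, both messages share the same keystream S_i, so C_i ⊕ C'_i = P_i ⊕ P'_i and thus P'_i = P_i ⊕ C_i ⊕ C'_i.
P'[1]: 6D ⊕ 7E ⊕ B8 = AB.
P'[2]: C8 ⊕ AA ⊕ 4D = 2F.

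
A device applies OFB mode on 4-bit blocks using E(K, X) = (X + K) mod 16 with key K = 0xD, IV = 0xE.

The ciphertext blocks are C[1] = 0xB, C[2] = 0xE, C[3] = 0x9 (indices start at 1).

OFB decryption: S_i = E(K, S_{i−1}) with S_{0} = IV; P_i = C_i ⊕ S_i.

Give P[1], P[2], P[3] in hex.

P[1]: S = E(K, 0xE) = 0xB; 0xB ⊕ 0xB = 0x0.
P[2]: S = E(K, 0xB) = 0x8; 0xE ⊕ 0x8 = 0x6.
P[3]: S = E(K, 0x8) = 0x5; 0x9 ⊕ 0x5 = 0xC.

P[1] = 0x0, P[2] = 0x6, P[3] = 0xC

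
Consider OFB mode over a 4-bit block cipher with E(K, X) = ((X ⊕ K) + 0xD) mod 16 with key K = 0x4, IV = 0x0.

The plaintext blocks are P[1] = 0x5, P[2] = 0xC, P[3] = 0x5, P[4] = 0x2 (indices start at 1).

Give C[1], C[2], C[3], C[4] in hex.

C[1] = 0x4, C[2] = 0xE, C[3] = 0x6, C[4] = 0x6

OFB encryption: S_i = E(K, S_{i−1}) with S_{0} = IV; C_i = P_i ⊕ S_i.
C[1]: S = E(K, 0x0) = 0x1; 0x5 ⊕ 0x1 = 0x4.
C[2]: S = E(K, 0x1) = 0x2; 0xC ⊕ 0x2 = 0xE.
C[3]: S = E(K, 0x2) = 0x3; 0x5 ⊕ 0x3 = 0x6.
C[4]: S = E(K, 0x3) = 0x4; 0x2 ⊕ 0x4 = 0x6.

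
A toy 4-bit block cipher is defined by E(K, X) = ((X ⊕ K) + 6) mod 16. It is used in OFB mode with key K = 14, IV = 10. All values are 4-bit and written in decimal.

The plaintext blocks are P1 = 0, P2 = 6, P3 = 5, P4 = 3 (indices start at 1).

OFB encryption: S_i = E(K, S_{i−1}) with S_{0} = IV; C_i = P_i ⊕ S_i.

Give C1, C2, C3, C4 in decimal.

C1 = 10, C2 = 12, C3 = 15, C4 = 9

C1: S = E(K, 10) = 10; 0 ⊕ 10 = 10.
C2: S = E(K, 10) = 10; 6 ⊕ 10 = 12.
C3: S = E(K, 10) = 10; 5 ⊕ 10 = 15.
C4: S = E(K, 10) = 10; 3 ⊕ 10 = 9.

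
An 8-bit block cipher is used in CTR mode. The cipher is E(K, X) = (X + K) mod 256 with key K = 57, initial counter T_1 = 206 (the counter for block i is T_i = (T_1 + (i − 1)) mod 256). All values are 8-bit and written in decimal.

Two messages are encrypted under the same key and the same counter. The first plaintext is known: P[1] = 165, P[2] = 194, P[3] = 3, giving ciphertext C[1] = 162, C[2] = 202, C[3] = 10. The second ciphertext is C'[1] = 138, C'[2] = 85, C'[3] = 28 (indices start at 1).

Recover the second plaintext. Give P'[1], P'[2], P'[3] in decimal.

In CTR with a reused counter, both messages share the same keystream S_i, so C_i ⊕ C'_i = P_i ⊕ P'_i and thus P'_i = P_i ⊕ C_i ⊕ C'_i.
P'[1]: 165 ⊕ 162 ⊕ 138 = 141.
P'[2]: 194 ⊕ 202 ⊕ 85 = 93.
P'[3]: 3 ⊕ 10 ⊕ 28 = 21.

P'[1] = 141, P'[2] = 93, P'[3] = 21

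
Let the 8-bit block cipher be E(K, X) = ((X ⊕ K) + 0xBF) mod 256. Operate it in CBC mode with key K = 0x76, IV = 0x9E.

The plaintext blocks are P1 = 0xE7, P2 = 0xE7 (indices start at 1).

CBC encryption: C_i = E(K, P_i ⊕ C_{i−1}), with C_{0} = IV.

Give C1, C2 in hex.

C1 = 0xCE, C2 = 0x1E

C1: P1 ⊕ 0x9E = 0x79; E(K, 0x79) = 0xCE.
C2: P2 ⊕ 0xCE = 0x29; E(K, 0x29) = 0x1E.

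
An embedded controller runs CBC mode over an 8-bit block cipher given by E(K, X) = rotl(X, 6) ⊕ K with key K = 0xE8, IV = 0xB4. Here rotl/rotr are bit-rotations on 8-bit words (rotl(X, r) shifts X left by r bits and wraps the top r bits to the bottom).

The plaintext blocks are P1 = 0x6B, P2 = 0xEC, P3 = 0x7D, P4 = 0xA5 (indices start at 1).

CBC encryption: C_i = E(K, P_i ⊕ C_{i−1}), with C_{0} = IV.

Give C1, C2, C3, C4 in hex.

C1 = 0x1F, C2 = 0x14, C3 = 0xB2, C4 = 0x2D

C1: P1 ⊕ 0xB4 = 0xDF; E(K, 0xDF) = 0x1F.
C2: P2 ⊕ 0x1F = 0xF3; E(K, 0xF3) = 0x14.
C3: P3 ⊕ 0x14 = 0x69; E(K, 0x69) = 0xB2.
C4: P4 ⊕ 0xB2 = 0x17; E(K, 0x17) = 0x2D.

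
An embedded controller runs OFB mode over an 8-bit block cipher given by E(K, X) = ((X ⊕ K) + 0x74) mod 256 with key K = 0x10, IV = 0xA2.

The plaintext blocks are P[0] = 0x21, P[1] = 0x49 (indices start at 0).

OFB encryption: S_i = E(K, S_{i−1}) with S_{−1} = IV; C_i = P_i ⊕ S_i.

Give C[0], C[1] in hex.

C[0]: S = E(K, 0xA2) = 0x26; 0x21 ⊕ 0x26 = 0x07.
C[1]: S = E(K, 0x26) = 0xAA; 0x49 ⊕ 0xAA = 0xE3.

C[0] = 0x07, C[1] = 0xE3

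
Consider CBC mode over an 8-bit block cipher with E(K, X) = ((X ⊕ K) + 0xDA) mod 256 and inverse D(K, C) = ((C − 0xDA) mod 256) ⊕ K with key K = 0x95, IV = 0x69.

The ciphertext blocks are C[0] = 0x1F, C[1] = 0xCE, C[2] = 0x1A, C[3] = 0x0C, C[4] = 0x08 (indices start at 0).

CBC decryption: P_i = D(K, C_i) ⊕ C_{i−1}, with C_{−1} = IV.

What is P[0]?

P[0] = 0xB9

P[0]: D(K, 0x1F) = 0xD0; 0xD0 ⊕ 0x69 = 0xB9.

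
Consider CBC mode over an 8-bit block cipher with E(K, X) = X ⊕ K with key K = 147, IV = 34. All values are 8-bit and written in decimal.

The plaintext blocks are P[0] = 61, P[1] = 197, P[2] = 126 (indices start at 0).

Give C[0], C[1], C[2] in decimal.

CBC encryption: C_i = E(K, P_i ⊕ C_{i−1}), with C_{−1} = IV.
C[0]: P[0] ⊕ 34 = 31; E(K, 31) = 140.
C[1]: P[1] ⊕ 140 = 73; E(K, 73) = 218.
C[2]: P[2] ⊕ 218 = 164; E(K, 164) = 55.

C[0] = 140, C[1] = 218, C[2] = 55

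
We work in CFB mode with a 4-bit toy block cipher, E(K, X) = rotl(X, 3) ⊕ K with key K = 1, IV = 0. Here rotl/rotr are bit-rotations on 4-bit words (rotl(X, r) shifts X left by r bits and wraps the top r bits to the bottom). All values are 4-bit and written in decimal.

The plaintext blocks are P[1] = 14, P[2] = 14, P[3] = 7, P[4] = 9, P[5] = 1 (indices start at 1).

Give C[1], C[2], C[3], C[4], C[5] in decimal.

CFB encryption: C_i = P_i ⊕ E(K, C_{i−1}), with C_{0} = IV.
C[1]: E(K, 0) = 1; 14 ⊕ 1 = 15.
C[2]: E(K, 15) = 14; 14 ⊕ 14 = 0.
C[3]: E(K, 0) = 1; 7 ⊕ 1 = 6.
C[4]: E(K, 6) = 2; 9 ⊕ 2 = 11.
C[5]: E(K, 11) = 12; 1 ⊕ 12 = 13.

C[1] = 15, C[2] = 0, C[3] = 6, C[4] = 11, C[5] = 13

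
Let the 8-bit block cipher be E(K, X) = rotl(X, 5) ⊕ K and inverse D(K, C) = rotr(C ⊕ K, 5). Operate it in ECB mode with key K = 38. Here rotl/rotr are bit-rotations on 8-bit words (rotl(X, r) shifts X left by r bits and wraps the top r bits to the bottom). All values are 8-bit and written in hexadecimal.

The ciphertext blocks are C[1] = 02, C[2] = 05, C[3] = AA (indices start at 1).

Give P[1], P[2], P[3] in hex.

ECB decryption: P_i = D(K, C_i).
P[1]: D(K, 02) = D1.
P[2]: D(K, 05) = E9.
P[3]: D(K, AA) = 94.

P[1] = D1, P[2] = E9, P[3] = 94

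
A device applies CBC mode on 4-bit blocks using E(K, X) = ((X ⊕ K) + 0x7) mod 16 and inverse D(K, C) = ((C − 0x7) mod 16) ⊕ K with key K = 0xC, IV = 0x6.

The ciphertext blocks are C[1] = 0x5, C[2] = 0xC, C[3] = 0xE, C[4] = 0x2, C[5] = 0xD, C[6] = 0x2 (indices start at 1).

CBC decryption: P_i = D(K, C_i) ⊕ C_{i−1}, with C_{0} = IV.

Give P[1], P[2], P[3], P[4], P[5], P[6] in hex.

P[1]: D(K, 0x5) = 0x2; 0x2 ⊕ 0x6 = 0x4.
P[2]: D(K, 0xC) = 0x9; 0x9 ⊕ 0x5 = 0xC.
P[3]: D(K, 0xE) = 0xB; 0xB ⊕ 0xC = 0x7.
P[4]: D(K, 0x2) = 0x7; 0x7 ⊕ 0xE = 0x9.
P[5]: D(K, 0xD) = 0xA; 0xA ⊕ 0x2 = 0x8.
P[6]: D(K, 0x2) = 0x7; 0x7 ⊕ 0xD = 0xA.

P[1] = 0x4, P[2] = 0xC, P[3] = 0x7, P[4] = 0x9, P[5] = 0x8, P[6] = 0xA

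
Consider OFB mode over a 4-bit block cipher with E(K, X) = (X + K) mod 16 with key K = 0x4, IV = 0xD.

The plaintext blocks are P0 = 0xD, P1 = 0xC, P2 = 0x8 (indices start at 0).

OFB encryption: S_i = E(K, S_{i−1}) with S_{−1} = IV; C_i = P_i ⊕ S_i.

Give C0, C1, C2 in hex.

C0 = 0xC, C1 = 0x9, C2 = 0x1

C0: S = E(K, 0xD) = 0x1; 0xD ⊕ 0x1 = 0xC.
C1: S = E(K, 0x1) = 0x5; 0xC ⊕ 0x5 = 0x9.
C2: S = E(K, 0x5) = 0x9; 0x8 ⊕ 0x9 = 0x1.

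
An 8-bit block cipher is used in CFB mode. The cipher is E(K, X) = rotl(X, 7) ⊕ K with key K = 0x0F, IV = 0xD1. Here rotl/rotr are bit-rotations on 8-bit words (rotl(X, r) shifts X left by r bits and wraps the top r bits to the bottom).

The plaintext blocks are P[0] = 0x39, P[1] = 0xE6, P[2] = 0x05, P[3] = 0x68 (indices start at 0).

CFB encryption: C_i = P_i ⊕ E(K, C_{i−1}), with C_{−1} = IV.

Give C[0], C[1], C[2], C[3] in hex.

C[0] = 0xDE, C[1] = 0x86, C[2] = 0x49, C[3] = 0xC3

C[0]: E(K, 0xD1) = 0xE7; 0x39 ⊕ 0xE7 = 0xDE.
C[1]: E(K, 0xDE) = 0x60; 0xE6 ⊕ 0x60 = 0x86.
C[2]: E(K, 0x86) = 0x4C; 0x05 ⊕ 0x4C = 0x49.
C[3]: E(K, 0x49) = 0xAB; 0x68 ⊕ 0xAB = 0xC3.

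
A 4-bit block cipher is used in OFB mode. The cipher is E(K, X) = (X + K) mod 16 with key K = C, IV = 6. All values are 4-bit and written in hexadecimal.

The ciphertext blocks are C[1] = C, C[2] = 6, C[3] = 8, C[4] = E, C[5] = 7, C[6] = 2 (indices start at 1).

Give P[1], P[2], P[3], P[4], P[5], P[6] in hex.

P[1] = E, P[2] = 8, P[3] = 2, P[4] = 8, P[5] = 5, P[6] = C

OFB decryption: S_i = E(K, S_{i−1}) with S_{0} = IV; P_i = C_i ⊕ S_i.
P[1]: S = E(K, 6) = 2; C ⊕ 2 = E.
P[2]: S = E(K, 2) = E; 6 ⊕ E = 8.
P[3]: S = E(K, E) = A; 8 ⊕ A = 2.
P[4]: S = E(K, A) = 6; E ⊕ 6 = 8.
P[5]: S = E(K, 6) = 2; 7 ⊕ 2 = 5.
P[6]: S = E(K, 2) = E; 2 ⊕ E = C.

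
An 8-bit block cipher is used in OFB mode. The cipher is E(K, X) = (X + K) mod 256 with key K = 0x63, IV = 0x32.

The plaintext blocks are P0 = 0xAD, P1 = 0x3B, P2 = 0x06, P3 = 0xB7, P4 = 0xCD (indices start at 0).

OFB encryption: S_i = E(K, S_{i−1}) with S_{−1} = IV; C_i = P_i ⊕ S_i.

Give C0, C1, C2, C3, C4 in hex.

C0 = 0x38, C1 = 0xC3, C2 = 0x5D, C3 = 0x09, C4 = 0xEC

C0: S = E(K, 0x32) = 0x95; 0xAD ⊕ 0x95 = 0x38.
C1: S = E(K, 0x95) = 0xF8; 0x3B ⊕ 0xF8 = 0xC3.
C2: S = E(K, 0xF8) = 0x5B; 0x06 ⊕ 0x5B = 0x5D.
C3: S = E(K, 0x5B) = 0xBE; 0xB7 ⊕ 0xBE = 0x09.
C4: S = E(K, 0xBE) = 0x21; 0xCD ⊕ 0x21 = 0xEC.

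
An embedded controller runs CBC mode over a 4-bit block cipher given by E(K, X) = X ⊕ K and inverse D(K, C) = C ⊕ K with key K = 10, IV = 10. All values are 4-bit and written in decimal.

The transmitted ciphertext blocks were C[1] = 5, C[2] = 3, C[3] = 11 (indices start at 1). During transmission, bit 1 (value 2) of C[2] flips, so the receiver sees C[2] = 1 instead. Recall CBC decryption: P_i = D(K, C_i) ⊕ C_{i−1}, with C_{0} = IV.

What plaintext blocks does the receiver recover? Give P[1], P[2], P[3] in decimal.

P[1] = 5, P[2] = 14, P[3] = 0

Only C[2] changed, to 1. In CBC, a change in C_i garbles P_i and flips the same bit in P_{i+1}. Decrypting the received ciphertext:
P[1]: D(K, 5) = 15; 15 ⊕ 10 = 5.
P[2]: D(K, 1) = 11; 11 ⊕ 5 = 14.
P[3]: D(K, 11) = 1; 1 ⊕ 1 = 0.
Blocks that differ from the original plaintext: P[2], P[3].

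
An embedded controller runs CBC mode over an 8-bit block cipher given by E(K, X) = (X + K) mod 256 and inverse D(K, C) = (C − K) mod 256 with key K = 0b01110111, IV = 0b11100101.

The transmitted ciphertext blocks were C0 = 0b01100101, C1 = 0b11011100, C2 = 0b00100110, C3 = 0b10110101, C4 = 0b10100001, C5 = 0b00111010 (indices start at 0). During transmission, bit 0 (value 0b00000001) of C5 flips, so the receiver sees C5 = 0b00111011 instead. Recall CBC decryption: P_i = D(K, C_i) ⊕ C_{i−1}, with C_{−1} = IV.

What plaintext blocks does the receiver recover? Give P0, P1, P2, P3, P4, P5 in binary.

P0 = 0b00001011, P1 = 0b00000000, P2 = 0b01110011, P3 = 0b00011000, P4 = 0b10011111, P5 = 0b01100101

Only C5 changed, to 0b00111011. In CBC, a change in C_i garbles P_i and flips the same bit in P_{i+1}. Decrypting the received ciphertext:
P0: D(K, 0b01100101) = 0b11101110; 0b11101110 ⊕ 0b11100101 = 0b00001011.
P1: D(K, 0b11011100) = 0b01100101; 0b01100101 ⊕ 0b01100101 = 0b00000000.
P2: D(K, 0b00100110) = 0b10101111; 0b10101111 ⊕ 0b11011100 = 0b01110011.
P3: D(K, 0b10110101) = 0b00111110; 0b00111110 ⊕ 0b00100110 = 0b00011000.
P4: D(K, 0b10100001) = 0b00101010; 0b00101010 ⊕ 0b10110101 = 0b10011111.
P5: D(K, 0b00111011) = 0b11000100; 0b11000100 ⊕ 0b10100001 = 0b01100101.
Blocks that differ from the original plaintext: P5.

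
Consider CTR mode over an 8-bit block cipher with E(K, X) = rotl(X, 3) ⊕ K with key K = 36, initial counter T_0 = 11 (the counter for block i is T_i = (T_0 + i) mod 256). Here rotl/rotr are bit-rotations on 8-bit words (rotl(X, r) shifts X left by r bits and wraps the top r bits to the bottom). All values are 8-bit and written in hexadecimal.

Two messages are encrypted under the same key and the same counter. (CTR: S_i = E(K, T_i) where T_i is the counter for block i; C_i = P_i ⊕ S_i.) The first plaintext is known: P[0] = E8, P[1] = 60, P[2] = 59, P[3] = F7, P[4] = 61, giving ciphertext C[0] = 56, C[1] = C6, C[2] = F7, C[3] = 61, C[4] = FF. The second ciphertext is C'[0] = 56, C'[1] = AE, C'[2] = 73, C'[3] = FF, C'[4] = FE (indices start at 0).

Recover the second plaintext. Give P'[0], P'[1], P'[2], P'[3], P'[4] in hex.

In CTR with a reused counter, both messages share the same keystream S_i, so C_i ⊕ C'_i = P_i ⊕ P'_i and thus P'_i = P_i ⊕ C_i ⊕ C'_i.
P'[0]: E8 ⊕ 56 ⊕ 56 = E8.
P'[1]: 60 ⊕ C6 ⊕ AE = 08.
P'[2]: 59 ⊕ F7 ⊕ 73 = DD.
P'[3]: F7 ⊕ 61 ⊕ FF = 69.
P'[4]: 61 ⊕ FF ⊕ FE = 60.

P'[0] = E8, P'[1] = 08, P'[2] = DD, P'[3] = 69, P'[4] = 60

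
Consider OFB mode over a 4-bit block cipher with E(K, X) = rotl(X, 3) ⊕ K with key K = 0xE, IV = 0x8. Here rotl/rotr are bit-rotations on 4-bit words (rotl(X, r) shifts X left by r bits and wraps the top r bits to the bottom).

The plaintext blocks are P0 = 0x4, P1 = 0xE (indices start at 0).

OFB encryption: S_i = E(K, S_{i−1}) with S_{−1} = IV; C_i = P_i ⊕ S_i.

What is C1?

C1 = 0x5

C0: S = E(K, 0x8) = 0xA; 0x4 ⊕ 0xA = 0xE.
C1: S = E(K, 0xA) = 0xB; 0xE ⊕ 0xB = 0x5.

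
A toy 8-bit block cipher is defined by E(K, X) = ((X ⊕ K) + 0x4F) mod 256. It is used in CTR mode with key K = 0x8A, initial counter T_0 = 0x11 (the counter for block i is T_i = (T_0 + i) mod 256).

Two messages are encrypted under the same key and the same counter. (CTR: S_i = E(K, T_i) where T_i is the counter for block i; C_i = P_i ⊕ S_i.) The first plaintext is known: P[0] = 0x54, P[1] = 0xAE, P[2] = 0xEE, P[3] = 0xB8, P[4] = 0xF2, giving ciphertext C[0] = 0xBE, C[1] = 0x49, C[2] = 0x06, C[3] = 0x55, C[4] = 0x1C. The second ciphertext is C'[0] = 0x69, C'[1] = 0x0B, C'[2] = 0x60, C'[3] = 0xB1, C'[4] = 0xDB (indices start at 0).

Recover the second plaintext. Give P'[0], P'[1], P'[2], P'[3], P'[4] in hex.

P'[0] = 0x83, P'[1] = 0xEC, P'[2] = 0x88, P'[3] = 0x5C, P'[4] = 0x35

In CTR with a reused counter, both messages share the same keystream S_i, so C_i ⊕ C'_i = P_i ⊕ P'_i and thus P'_i = P_i ⊕ C_i ⊕ C'_i.
P'[0]: 0x54 ⊕ 0xBE ⊕ 0x69 = 0x83.
P'[1]: 0xAE ⊕ 0x49 ⊕ 0x0B = 0xEC.
P'[2]: 0xEE ⊕ 0x06 ⊕ 0x60 = 0x88.
P'[3]: 0xB8 ⊕ 0x55 ⊕ 0xB1 = 0x5C.
P'[4]: 0xF2 ⊕ 0x1C ⊕ 0xDB = 0x35.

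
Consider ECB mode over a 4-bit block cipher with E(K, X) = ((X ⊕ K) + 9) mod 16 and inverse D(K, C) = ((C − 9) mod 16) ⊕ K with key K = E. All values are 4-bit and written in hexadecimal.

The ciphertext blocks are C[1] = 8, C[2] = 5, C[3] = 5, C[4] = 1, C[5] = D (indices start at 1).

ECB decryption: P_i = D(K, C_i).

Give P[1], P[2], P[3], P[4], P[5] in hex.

P[1]: D(K, 8) = 1.
P[2]: D(K, 5) = 2.
P[3]: D(K, 5) = 2.
P[4]: D(K, 1) = 6.
P[5]: D(K, D) = A.

P[1] = 1, P[2] = 2, P[3] = 2, P[4] = 6, P[5] = A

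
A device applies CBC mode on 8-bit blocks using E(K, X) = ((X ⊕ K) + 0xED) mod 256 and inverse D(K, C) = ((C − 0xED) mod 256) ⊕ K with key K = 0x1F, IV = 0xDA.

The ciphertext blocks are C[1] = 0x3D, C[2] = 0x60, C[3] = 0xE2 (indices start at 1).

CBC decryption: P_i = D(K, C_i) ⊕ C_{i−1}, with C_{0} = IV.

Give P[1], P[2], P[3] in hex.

P[1] = 0x95, P[2] = 0x51, P[3] = 0x8A

P[1]: D(K, 0x3D) = 0x4F; 0x4F ⊕ 0xDA = 0x95.
P[2]: D(K, 0x60) = 0x6C; 0x6C ⊕ 0x3D = 0x51.
P[3]: D(K, 0xE2) = 0xEA; 0xEA ⊕ 0x60 = 0x8A.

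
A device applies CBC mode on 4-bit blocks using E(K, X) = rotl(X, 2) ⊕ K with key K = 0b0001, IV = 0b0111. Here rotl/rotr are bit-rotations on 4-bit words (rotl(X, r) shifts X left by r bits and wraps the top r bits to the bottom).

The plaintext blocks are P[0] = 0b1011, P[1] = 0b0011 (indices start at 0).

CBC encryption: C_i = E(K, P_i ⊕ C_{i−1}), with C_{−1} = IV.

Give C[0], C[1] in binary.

C[0] = 0b0010, C[1] = 0b0101

C[0]: P[0] ⊕ 0b0111 = 0b1100; E(K, 0b1100) = 0b0010.
C[1]: P[1] ⊕ 0b0010 = 0b0001; E(K, 0b0001) = 0b0101.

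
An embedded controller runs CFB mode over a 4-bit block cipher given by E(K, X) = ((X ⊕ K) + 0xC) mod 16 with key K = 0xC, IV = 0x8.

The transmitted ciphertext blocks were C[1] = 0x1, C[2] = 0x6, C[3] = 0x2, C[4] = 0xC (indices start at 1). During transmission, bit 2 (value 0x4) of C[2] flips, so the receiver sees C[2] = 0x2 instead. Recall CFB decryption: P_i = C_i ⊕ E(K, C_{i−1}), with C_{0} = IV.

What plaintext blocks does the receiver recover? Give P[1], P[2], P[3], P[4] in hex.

Only C[2] changed, to 0x2. In CFB, a change in C_i flips the same bit in P_i and garbles P_{i+1}. Decrypting the received ciphertext:
P[1]: E(K, 0x8) = 0x0; 0x1 ⊕ 0x0 = 0x1.
P[2]: E(K, 0x1) = 0x9; 0x2 ⊕ 0x9 = 0xB.
P[3]: E(K, 0x2) = 0xA; 0x2 ⊕ 0xA = 0x8.
P[4]: E(K, 0x2) = 0xA; 0xC ⊕ 0xA = 0x6.
Blocks that differ from the original plaintext: P[2], P[3].

P[1] = 0x1, P[2] = 0xB, P[3] = 0x8, P[4] = 0x6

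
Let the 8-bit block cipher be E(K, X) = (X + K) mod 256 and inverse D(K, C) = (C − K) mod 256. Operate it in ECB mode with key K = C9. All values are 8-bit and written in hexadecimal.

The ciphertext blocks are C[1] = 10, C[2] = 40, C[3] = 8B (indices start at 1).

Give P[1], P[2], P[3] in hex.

P[1] = 47, P[2] = 77, P[3] = C2

ECB decryption: P_i = D(K, C_i).
P[1]: D(K, 10) = 47.
P[2]: D(K, 40) = 77.
P[3]: D(K, 8B) = C2.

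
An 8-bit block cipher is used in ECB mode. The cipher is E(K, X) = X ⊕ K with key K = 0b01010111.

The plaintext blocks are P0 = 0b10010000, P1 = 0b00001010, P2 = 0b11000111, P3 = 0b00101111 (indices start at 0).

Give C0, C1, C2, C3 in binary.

ECB encryption: C_i = E(K, P_i).
C0: E(K, 0b10010000) = 0b11000111.
C1: E(K, 0b00001010) = 0b01011101.
C2: E(K, 0b11000111) = 0b10010000.
C3: E(K, 0b00101111) = 0b01111000.

C0 = 0b11000111, C1 = 0b01011101, C2 = 0b10010000, C3 = 0b01111000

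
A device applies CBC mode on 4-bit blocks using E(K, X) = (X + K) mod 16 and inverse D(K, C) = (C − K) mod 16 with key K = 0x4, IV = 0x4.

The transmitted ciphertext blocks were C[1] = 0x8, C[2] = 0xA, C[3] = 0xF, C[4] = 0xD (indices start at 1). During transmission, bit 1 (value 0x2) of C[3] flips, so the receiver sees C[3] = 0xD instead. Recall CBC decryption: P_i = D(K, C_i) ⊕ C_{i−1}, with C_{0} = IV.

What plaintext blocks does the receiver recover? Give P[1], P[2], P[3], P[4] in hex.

Only C[3] changed, to 0xD. In CBC, a change in C_i garbles P_i and flips the same bit in P_{i+1}. Decrypting the received ciphertext:
P[1]: D(K, 0x8) = 0x4; 0x4 ⊕ 0x4 = 0x0.
P[2]: D(K, 0xA) = 0x6; 0x6 ⊕ 0x8 = 0xE.
P[3]: D(K, 0xD) = 0x9; 0x9 ⊕ 0xA = 0x3.
P[4]: D(K, 0xD) = 0x9; 0x9 ⊕ 0xD = 0x4.
Blocks that differ from the original plaintext: P[3], P[4].

P[1] = 0x0, P[2] = 0xE, P[3] = 0x3, P[4] = 0x4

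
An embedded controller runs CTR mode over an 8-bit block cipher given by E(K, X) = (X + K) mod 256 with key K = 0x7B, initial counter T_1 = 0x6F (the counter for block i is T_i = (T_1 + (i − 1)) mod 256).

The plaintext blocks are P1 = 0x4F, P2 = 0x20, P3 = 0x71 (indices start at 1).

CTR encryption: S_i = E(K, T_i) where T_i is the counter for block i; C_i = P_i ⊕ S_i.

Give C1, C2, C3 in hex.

C1: T = 0x6F, S = E(K, T) = 0xEA; 0x4F ⊕ 0xEA = 0xA5.
C2: T = 0x70, S = E(K, T) = 0xEB; 0x20 ⊕ 0xEB = 0xCB.
C3: T = 0x71, S = E(K, T) = 0xEC; 0x71 ⊕ 0xEC = 0x9D.

C1 = 0xA5, C2 = 0xCB, C3 = 0x9D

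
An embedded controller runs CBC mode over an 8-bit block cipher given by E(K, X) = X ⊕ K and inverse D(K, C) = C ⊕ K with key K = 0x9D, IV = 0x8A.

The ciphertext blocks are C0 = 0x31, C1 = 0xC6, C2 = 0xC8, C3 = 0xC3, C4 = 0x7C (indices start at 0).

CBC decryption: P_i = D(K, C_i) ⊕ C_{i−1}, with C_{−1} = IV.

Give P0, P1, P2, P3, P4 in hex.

P0 = 0x26, P1 = 0x6A, P2 = 0x93, P3 = 0x96, P4 = 0x22

P0: D(K, 0x31) = 0xAC; 0xAC ⊕ 0x8A = 0x26.
P1: D(K, 0xC6) = 0x5B; 0x5B ⊕ 0x31 = 0x6A.
P2: D(K, 0xC8) = 0x55; 0x55 ⊕ 0xC6 = 0x93.
P3: D(K, 0xC3) = 0x5E; 0x5E ⊕ 0xC8 = 0x96.
P4: D(K, 0x7C) = 0xE1; 0xE1 ⊕ 0xC3 = 0x22.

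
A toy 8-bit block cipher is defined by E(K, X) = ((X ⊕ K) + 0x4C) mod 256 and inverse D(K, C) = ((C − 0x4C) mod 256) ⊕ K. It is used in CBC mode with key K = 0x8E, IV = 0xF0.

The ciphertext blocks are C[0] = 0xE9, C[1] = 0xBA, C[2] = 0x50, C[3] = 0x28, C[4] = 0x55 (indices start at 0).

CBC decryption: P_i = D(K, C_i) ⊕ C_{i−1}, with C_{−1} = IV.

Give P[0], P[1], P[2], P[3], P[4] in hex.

P[0] = 0xE3, P[1] = 0x09, P[2] = 0x30, P[3] = 0x02, P[4] = 0xAF

P[0]: D(K, 0xE9) = 0x13; 0x13 ⊕ 0xF0 = 0xE3.
P[1]: D(K, 0xBA) = 0xE0; 0xE0 ⊕ 0xE9 = 0x09.
P[2]: D(K, 0x50) = 0x8A; 0x8A ⊕ 0xBA = 0x30.
P[3]: D(K, 0x28) = 0x52; 0x52 ⊕ 0x50 = 0x02.
P[4]: D(K, 0x55) = 0x87; 0x87 ⊕ 0x28 = 0xAF.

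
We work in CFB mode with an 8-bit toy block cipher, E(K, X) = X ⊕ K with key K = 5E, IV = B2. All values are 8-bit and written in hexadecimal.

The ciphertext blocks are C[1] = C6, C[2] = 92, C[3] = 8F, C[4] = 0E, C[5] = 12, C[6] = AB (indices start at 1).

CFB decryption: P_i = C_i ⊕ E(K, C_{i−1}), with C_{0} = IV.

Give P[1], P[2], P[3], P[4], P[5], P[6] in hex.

P[1]: E(K, B2) = EC; C6 ⊕ EC = 2A.
P[2]: E(K, C6) = 98; 92 ⊕ 98 = 0A.
P[3]: E(K, 92) = CC; 8F ⊕ CC = 43.
P[4]: E(K, 8F) = D1; 0E ⊕ D1 = DF.
P[5]: E(K, 0E) = 50; 12 ⊕ 50 = 42.
P[6]: E(K, 12) = 4C; AB ⊕ 4C = E7.

P[1] = 2A, P[2] = 0A, P[3] = 43, P[4] = DF, P[5] = 42, P[6] = E7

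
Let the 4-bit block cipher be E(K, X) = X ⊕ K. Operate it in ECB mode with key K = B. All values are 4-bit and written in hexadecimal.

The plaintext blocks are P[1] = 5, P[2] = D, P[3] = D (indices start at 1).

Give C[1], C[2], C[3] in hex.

ECB encryption: C_i = E(K, P_i).
C[1]: E(K, 5) = E.
C[2]: E(K, D) = 6.
C[3]: E(K, D) = 6.

C[1] = E, C[2] = 6, C[3] = 6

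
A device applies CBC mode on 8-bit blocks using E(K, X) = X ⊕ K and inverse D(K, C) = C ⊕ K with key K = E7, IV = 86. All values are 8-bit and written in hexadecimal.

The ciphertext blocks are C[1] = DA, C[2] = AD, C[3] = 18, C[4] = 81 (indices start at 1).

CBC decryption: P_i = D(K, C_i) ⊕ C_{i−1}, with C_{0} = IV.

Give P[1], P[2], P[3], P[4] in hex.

P[1]: D(K, DA) = 3D; 3D ⊕ 86 = BB.
P[2]: D(K, AD) = 4A; 4A ⊕ DA = 90.
P[3]: D(K, 18) = FF; FF ⊕ AD = 52.
P[4]: D(K, 81) = 66; 66 ⊕ 18 = 7E.

P[1] = BB, P[2] = 90, P[3] = 52, P[4] = 7E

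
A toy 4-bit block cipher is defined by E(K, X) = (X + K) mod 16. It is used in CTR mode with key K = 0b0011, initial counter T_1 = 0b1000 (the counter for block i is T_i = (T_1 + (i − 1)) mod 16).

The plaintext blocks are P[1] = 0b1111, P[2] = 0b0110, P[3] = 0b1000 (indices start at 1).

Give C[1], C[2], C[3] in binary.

C[1] = 0b0100, C[2] = 0b1010, C[3] = 0b0101

CTR encryption: S_i = E(K, T_i) where T_i is the counter for block i; C_i = P_i ⊕ S_i.
C[1]: T = 0b1000, S = E(K, T) = 0b1011; 0b1111 ⊕ 0b1011 = 0b0100.
C[2]: T = 0b1001, S = E(K, T) = 0b1100; 0b0110 ⊕ 0b1100 = 0b1010.
C[3]: T = 0b1010, S = E(K, T) = 0b1101; 0b1000 ⊕ 0b1101 = 0b0101.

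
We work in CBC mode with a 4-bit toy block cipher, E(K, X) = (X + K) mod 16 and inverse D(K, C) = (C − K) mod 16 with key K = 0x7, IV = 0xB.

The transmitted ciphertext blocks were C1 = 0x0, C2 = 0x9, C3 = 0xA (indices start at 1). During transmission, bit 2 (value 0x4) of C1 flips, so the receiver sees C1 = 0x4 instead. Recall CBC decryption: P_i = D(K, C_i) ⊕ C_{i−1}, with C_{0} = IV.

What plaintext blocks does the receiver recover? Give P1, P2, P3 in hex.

Only C1 changed, to 0x4. In CBC, a change in C_i garbles P_i and flips the same bit in P_{i+1}. Decrypting the received ciphertext:
P1: D(K, 0x4) = 0xD; 0xD ⊕ 0xB = 0x6.
P2: D(K, 0x9) = 0x2; 0x2 ⊕ 0x4 = 0x6.
P3: D(K, 0xA) = 0x3; 0x3 ⊕ 0x9 = 0xA.
Blocks that differ from the original plaintext: P1, P2.

P1 = 0x6, P2 = 0x6, P3 = 0xA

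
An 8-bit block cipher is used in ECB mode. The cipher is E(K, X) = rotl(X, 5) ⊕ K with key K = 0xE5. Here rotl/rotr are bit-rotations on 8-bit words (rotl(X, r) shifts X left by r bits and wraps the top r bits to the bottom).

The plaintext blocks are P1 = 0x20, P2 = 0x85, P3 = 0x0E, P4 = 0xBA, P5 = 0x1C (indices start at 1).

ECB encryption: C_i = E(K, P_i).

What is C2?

C2: E(K, 0x85) = 0x55.

C2 = 0x55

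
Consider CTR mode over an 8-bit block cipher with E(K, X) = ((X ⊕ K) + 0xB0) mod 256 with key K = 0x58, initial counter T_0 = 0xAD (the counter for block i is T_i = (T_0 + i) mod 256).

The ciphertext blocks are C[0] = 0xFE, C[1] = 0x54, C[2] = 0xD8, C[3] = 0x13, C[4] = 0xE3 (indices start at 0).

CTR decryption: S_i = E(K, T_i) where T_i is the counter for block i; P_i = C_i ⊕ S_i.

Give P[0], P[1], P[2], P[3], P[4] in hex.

P[0] = 0x5B, P[1] = 0xF2, P[2] = 0x7F, P[3] = 0x8B, P[4] = 0x7A

P[0]: T = 0xAD, S = E(K, T) = 0xA5; 0xFE ⊕ 0xA5 = 0x5B.
P[1]: T = 0xAE, S = E(K, T) = 0xA6; 0x54 ⊕ 0xA6 = 0xF2.
P[2]: T = 0xAF, S = E(K, T) = 0xA7; 0xD8 ⊕ 0xA7 = 0x7F.
P[3]: T = 0xB0, S = E(K, T) = 0x98; 0x13 ⊕ 0x98 = 0x8B.
P[4]: T = 0xB1, S = E(K, T) = 0x99; 0xE3 ⊕ 0x99 = 0x7A.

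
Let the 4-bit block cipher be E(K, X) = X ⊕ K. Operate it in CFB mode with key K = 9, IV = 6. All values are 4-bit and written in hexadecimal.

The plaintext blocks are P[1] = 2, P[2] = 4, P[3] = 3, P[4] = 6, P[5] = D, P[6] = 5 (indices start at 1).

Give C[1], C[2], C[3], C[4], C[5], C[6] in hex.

C[1] = D, C[2] = 0, C[3] = A, C[4] = 5, C[5] = 1, C[6] = D

CFB encryption: C_i = P_i ⊕ E(K, C_{i−1}), with C_{0} = IV.
C[1]: E(K, 6) = F; 2 ⊕ F = D.
C[2]: E(K, D) = 4; 4 ⊕ 4 = 0.
C[3]: E(K, 0) = 9; 3 ⊕ 9 = A.
C[4]: E(K, A) = 3; 6 ⊕ 3 = 5.
C[5]: E(K, 5) = C; D ⊕ C = 1.
C[6]: E(K, 1) = 8; 5 ⊕ 8 = D.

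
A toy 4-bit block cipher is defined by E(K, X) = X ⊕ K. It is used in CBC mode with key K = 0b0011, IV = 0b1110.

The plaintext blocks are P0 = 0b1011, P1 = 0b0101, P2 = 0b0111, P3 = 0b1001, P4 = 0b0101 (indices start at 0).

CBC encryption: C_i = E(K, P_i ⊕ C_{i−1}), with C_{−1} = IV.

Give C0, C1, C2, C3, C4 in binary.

C0: P0 ⊕ 0b1110 = 0b0101; E(K, 0b0101) = 0b0110.
C1: P1 ⊕ 0b0110 = 0b0011; E(K, 0b0011) = 0b0000.
C2: P2 ⊕ 0b0000 = 0b0111; E(K, 0b0111) = 0b0100.
C3: P3 ⊕ 0b0100 = 0b1101; E(K, 0b1101) = 0b1110.
C4: P4 ⊕ 0b1110 = 0b1011; E(K, 0b1011) = 0b1000.

C0 = 0b0110, C1 = 0b0000, C2 = 0b0100, C3 = 0b1110, C4 = 0b1000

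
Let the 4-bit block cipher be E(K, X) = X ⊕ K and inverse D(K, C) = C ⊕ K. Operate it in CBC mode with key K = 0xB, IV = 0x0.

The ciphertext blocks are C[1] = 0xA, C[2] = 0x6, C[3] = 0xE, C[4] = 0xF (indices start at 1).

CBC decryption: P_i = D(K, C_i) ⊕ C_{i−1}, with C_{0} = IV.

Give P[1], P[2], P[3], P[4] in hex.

P[1]: D(K, 0xA) = 0x1; 0x1 ⊕ 0x0 = 0x1.
P[2]: D(K, 0x6) = 0xD; 0xD ⊕ 0xA = 0x7.
P[3]: D(K, 0xE) = 0x5; 0x5 ⊕ 0x6 = 0x3.
P[4]: D(K, 0xF) = 0x4; 0x4 ⊕ 0xE = 0xA.

P[1] = 0x1, P[2] = 0x7, P[3] = 0x3, P[4] = 0xA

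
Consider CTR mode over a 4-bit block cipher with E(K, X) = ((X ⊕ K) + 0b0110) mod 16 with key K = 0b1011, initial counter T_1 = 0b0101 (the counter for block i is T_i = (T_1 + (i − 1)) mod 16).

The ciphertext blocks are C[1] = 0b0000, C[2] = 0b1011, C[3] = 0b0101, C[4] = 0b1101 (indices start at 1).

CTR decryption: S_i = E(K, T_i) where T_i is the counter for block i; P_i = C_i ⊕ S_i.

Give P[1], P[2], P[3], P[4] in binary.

P[1]: T = 0b0101, S = E(K, T) = 0b0100; 0b0000 ⊕ 0b0100 = 0b0100.
P[2]: T = 0b0110, S = E(K, T) = 0b0011; 0b1011 ⊕ 0b0011 = 0b1000.
P[3]: T = 0b0111, S = E(K, T) = 0b0010; 0b0101 ⊕ 0b0010 = 0b0111.
P[4]: T = 0b1000, S = E(K, T) = 0b1001; 0b1101 ⊕ 0b1001 = 0b0100.

P[1] = 0b0100, P[2] = 0b1000, P[3] = 0b0111, P[4] = 0b0100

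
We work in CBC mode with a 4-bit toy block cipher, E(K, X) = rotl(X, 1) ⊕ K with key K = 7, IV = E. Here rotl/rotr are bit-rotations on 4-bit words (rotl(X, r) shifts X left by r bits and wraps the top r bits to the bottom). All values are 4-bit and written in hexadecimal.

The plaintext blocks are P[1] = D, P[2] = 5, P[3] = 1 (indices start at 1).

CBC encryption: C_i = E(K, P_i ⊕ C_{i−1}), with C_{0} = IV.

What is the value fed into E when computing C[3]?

E

C[1]: P[1] ⊕ E = 3; E(K, 3) = 1.
C[2]: P[2] ⊕ 1 = 4; E(K, 4) = F.
C[3]: P[3] ⊕ F = E; E(K, E) = A.
So the input to E for block [3] is E.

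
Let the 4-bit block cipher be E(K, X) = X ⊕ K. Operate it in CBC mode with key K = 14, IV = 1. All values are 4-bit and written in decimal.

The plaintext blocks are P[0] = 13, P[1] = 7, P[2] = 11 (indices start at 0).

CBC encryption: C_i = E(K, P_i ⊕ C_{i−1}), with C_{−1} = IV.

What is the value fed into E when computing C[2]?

C[0]: P[0] ⊕ 1 = 12; E(K, 12) = 2.
C[1]: P[1] ⊕ 2 = 5; E(K, 5) = 11.
C[2]: P[2] ⊕ 11 = 0; E(K, 0) = 14.
So the input to E for block [2] is 0.

0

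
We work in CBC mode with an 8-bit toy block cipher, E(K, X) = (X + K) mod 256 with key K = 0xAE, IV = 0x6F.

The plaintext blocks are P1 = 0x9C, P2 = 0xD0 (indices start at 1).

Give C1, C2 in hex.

C1 = 0xA1, C2 = 0x1F

CBC encryption: C_i = E(K, P_i ⊕ C_{i−1}), with C_{0} = IV.
C1: P1 ⊕ 0x6F = 0xF3; E(K, 0xF3) = 0xA1.
C2: P2 ⊕ 0xA1 = 0x71; E(K, 0x71) = 0x1F.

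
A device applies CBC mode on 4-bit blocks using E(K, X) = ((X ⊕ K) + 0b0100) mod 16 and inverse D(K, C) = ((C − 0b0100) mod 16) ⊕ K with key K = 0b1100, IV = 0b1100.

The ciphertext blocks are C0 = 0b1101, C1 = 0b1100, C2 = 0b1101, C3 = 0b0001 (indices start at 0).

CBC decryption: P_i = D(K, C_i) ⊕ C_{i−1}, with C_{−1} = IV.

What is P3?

P3 = 0b1100

P3: D(K, 0b0001) = 0b0001; 0b0001 ⊕ 0b1101 = 0b1100.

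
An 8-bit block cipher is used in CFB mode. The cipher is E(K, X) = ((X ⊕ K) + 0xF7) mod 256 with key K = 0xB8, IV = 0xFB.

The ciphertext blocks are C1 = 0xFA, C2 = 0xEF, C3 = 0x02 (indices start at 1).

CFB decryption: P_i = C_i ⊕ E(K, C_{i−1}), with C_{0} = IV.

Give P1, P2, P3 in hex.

P1: E(K, 0xFB) = 0x3A; 0xFA ⊕ 0x3A = 0xC0.
P2: E(K, 0xFA) = 0x39; 0xEF ⊕ 0x39 = 0xD6.
P3: E(K, 0xEF) = 0x4E; 0x02 ⊕ 0x4E = 0x4C.

P1 = 0xC0, P2 = 0xD6, P3 = 0x4C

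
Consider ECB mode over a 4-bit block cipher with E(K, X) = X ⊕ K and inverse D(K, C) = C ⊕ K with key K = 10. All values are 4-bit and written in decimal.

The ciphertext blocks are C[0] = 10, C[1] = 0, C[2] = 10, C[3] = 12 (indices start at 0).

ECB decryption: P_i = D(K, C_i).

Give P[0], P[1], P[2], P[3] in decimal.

P[0]: D(K, 10) = 0.
P[1]: D(K, 0) = 10.
P[2]: D(K, 10) = 0.
P[3]: D(K, 12) = 6.

P[0] = 0, P[1] = 10, P[2] = 0, P[3] = 6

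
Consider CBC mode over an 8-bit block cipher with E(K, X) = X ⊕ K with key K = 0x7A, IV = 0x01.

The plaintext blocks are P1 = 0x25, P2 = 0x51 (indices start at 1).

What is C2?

CBC encryption: C_i = E(K, P_i ⊕ C_{i−1}), with C_{0} = IV.
C1: P1 ⊕ 0x01 = 0x24; E(K, 0x24) = 0x5E.
C2: P2 ⊕ 0x5E = 0x0F; E(K, 0x0F) = 0x75.

C2 = 0x75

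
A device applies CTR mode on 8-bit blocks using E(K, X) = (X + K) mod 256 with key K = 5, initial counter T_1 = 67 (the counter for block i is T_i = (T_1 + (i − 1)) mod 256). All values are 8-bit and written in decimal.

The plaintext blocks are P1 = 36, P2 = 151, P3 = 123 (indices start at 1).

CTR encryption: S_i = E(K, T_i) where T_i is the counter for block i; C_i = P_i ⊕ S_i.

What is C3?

C3 = 49

C1: T = 67, S = E(K, T) = 72; 36 ⊕ 72 = 108.
C2: T = 68, S = E(K, T) = 73; 151 ⊕ 73 = 222.
C3: T = 69, S = E(K, T) = 74; 123 ⊕ 74 = 49.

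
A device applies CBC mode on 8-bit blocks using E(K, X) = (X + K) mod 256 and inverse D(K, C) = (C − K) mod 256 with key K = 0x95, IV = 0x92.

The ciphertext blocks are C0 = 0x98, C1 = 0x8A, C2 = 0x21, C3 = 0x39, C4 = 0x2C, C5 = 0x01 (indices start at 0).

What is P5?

P5 = 0x40

CBC decryption: P_i = D(K, C_i) ⊕ C_{i−1}, with C_{−1} = IV.
P5: D(K, 0x01) = 0x6C; 0x6C ⊕ 0x2C = 0x40.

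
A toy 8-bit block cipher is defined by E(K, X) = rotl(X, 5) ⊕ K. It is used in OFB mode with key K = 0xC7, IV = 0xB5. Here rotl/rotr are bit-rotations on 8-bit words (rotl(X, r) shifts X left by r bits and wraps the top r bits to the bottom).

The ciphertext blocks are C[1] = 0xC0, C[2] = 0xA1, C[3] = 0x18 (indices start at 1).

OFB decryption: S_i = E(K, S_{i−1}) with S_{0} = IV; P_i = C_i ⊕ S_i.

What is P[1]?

P[1]: S = E(K, 0xB5) = 0x71; 0xC0 ⊕ 0x71 = 0xB1.

P[1] = 0xB1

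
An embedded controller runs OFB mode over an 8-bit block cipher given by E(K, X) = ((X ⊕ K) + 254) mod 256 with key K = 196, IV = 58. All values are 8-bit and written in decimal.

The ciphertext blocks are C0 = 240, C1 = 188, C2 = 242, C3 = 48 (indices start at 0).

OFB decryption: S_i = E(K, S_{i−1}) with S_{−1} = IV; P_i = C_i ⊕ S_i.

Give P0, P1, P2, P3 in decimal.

P0: S = E(K, 58) = 252; 240 ⊕ 252 = 12.
P1: S = E(K, 252) = 54; 188 ⊕ 54 = 138.
P2: S = E(K, 54) = 240; 242 ⊕ 240 = 2.
P3: S = E(K, 240) = 50; 48 ⊕ 50 = 2.

P0 = 12, P1 = 138, P2 = 2, P3 = 2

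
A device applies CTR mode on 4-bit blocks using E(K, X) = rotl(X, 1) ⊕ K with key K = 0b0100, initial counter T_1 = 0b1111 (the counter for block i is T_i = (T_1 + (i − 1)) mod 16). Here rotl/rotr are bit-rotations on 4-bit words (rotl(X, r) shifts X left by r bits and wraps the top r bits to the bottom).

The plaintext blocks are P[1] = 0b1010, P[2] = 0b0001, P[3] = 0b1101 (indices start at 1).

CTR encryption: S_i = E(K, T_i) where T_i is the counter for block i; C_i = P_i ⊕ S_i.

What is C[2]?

C[1]: T = 0b1111, S = E(K, T) = 0b1011; 0b1010 ⊕ 0b1011 = 0b0001.
C[2]: T = 0b0000, S = E(K, T) = 0b0100; 0b0001 ⊕ 0b0100 = 0b0101.

C[2] = 0b0101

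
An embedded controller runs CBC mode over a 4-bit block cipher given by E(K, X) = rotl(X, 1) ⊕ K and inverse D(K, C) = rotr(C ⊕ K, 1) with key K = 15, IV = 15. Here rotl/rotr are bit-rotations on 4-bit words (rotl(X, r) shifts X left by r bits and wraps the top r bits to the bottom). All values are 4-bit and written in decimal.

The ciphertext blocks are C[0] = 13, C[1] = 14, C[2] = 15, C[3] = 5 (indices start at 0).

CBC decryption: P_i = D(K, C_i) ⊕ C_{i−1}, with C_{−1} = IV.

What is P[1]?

P[1]: D(K, 14) = 8; 8 ⊕ 13 = 5.

P[1] = 5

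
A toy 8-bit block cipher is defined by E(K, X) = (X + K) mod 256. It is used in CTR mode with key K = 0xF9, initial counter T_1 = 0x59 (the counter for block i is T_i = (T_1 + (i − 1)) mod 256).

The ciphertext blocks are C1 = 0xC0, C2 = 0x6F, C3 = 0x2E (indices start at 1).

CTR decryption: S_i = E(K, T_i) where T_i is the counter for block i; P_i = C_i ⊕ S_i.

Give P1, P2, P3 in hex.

P1 = 0x92, P2 = 0x3C, P3 = 0x7A

P1: T = 0x59, S = E(K, T) = 0x52; 0xC0 ⊕ 0x52 = 0x92.
P2: T = 0x5A, S = E(K, T) = 0x53; 0x6F ⊕ 0x53 = 0x3C.
P3: T = 0x5B, S = E(K, T) = 0x54; 0x2E ⊕ 0x54 = 0x7A.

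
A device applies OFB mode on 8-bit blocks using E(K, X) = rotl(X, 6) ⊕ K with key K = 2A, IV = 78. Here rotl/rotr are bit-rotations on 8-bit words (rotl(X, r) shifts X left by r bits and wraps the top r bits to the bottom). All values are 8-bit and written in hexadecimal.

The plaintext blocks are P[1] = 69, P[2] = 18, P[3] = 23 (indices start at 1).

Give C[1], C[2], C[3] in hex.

C[1] = 5D, C[2] = 3F, C[3] = C0

OFB encryption: S_i = E(K, S_{i−1}) with S_{0} = IV; C_i = P_i ⊕ S_i.
C[1]: S = E(K, 78) = 34; 69 ⊕ 34 = 5D.
C[2]: S = E(K, 34) = 27; 18 ⊕ 27 = 3F.
C[3]: S = E(K, 27) = E3; 23 ⊕ E3 = C0.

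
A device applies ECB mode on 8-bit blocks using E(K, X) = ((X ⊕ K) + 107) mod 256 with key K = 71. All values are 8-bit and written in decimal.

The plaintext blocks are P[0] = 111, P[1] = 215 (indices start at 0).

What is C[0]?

ECB encryption: C_i = E(K, P_i).
C[0]: E(K, 111) = 147.

C[0] = 147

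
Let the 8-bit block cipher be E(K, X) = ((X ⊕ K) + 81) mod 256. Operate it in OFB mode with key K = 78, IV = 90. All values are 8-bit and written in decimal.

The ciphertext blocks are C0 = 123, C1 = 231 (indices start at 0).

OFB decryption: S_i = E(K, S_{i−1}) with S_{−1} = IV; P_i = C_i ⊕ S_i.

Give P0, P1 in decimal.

P0: S = E(K, 90) = 101; 123 ⊕ 101 = 30.
P1: S = E(K, 101) = 124; 231 ⊕ 124 = 155.

P0 = 30, P1 = 155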